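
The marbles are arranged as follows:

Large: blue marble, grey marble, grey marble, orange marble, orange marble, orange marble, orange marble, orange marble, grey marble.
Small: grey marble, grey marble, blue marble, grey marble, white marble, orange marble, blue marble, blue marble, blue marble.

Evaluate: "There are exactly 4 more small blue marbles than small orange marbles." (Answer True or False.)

There are 4 small blue marbles.
There is 1 small orange marble.
The claim requires 4 − 1 (= 3) to equal 4, which does not hold.

False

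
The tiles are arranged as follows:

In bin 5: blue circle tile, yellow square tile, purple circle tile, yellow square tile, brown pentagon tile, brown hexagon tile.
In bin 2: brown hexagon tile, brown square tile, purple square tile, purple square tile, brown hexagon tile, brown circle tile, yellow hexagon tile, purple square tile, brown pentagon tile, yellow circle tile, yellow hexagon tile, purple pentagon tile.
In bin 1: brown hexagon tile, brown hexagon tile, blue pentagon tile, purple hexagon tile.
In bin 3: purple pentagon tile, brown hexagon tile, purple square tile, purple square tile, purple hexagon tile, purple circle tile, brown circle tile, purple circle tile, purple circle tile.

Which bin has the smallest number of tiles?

bin 1

Counts by bin: bin 2→12, bin 3→9, bin 5→6, bin 1→4.
The minimum is 4, held uniquely by bin 1.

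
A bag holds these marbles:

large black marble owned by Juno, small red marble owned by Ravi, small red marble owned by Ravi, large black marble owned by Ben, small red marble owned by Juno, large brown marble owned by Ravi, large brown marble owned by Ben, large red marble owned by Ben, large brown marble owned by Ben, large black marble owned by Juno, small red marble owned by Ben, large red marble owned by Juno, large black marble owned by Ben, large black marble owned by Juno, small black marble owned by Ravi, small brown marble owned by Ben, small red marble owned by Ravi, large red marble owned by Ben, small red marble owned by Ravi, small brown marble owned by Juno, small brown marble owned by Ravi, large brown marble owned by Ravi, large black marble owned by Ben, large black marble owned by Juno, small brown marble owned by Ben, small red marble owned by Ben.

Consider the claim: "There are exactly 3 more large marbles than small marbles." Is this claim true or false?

|large marbles| = 14.
|small marbles| = 12.
The claim requires 14 − 12 (= 2) to equal 3, which does not hold.

False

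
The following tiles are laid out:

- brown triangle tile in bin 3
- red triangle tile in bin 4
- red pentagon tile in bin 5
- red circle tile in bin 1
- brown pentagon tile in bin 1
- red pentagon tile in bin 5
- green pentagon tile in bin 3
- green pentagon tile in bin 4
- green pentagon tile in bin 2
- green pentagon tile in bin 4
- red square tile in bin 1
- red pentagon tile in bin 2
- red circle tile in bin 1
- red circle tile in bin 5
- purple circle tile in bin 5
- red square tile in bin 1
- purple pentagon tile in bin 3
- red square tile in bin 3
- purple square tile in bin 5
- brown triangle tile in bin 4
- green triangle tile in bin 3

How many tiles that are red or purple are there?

13

purple: 3; red: 10; together 3 + 10 = 13.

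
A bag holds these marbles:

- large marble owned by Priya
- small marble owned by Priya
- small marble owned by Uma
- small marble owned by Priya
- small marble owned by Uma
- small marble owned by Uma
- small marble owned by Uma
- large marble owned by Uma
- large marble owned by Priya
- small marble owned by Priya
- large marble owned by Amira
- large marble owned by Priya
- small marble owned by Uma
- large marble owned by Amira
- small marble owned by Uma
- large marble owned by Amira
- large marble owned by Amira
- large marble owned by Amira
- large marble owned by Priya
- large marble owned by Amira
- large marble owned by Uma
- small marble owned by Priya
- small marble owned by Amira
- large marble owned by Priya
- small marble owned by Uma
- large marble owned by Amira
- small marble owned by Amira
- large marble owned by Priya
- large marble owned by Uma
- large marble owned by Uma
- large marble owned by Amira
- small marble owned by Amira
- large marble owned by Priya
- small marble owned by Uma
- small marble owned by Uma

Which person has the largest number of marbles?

Uma

Counts by owner: Uma→13, Amira→11, Priya→11.
The maximum is 13, held uniquely by Uma.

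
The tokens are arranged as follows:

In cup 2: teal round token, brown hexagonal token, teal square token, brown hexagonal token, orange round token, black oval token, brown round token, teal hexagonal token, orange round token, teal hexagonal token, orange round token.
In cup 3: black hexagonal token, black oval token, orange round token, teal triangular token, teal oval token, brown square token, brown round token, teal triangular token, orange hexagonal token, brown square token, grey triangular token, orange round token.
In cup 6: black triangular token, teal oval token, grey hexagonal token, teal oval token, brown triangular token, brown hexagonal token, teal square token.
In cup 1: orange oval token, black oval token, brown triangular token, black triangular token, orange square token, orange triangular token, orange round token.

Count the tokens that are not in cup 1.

Total tokens: 37; with the excluded value: 7; remaining 37 − 7 = 30.

30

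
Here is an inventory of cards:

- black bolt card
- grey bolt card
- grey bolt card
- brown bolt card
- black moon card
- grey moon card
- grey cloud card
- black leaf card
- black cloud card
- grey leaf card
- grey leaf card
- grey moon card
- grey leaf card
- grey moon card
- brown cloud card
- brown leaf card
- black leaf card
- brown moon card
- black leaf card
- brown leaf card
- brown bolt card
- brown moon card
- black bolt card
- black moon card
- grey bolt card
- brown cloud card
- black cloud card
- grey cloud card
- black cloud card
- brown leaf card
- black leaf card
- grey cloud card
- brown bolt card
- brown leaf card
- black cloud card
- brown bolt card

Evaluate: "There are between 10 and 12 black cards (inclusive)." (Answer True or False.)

True

black cards: 12.
The claim requires 10 ≤ 12 ≤ 12, which holds.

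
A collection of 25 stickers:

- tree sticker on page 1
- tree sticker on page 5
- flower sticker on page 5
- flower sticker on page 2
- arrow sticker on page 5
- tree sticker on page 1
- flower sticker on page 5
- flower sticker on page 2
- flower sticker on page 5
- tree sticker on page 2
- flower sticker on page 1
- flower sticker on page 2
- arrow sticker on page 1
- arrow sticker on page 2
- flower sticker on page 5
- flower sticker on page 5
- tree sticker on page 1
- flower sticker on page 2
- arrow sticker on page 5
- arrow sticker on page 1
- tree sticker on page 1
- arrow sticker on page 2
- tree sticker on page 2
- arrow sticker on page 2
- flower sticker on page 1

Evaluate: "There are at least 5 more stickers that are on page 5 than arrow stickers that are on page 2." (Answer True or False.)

|stickers on page 5| = 8.
|arrow stickers on page 2| = 3.
The claim requires 8 − 3 = 5 ≥ 5, which holds.

True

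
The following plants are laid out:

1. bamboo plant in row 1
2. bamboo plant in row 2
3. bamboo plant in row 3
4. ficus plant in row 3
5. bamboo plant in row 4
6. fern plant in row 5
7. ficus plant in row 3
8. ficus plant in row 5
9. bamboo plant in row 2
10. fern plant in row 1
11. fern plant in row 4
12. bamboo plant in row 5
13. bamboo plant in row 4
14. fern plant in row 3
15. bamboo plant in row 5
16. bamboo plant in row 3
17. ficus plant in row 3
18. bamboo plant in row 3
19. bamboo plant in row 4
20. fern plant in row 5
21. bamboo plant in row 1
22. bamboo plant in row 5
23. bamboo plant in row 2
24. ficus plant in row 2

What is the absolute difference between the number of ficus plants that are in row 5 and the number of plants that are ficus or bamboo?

ficus plants in row 5: 1. plants that are ficus or bamboo: 19.
|1 − 19| = 19 − 1 = 18.

18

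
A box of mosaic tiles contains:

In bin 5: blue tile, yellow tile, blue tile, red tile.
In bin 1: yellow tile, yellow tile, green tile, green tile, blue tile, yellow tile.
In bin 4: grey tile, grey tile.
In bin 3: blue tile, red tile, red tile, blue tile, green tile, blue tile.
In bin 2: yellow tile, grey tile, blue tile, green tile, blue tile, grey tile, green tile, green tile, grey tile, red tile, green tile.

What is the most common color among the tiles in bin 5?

blue

Counts by color (restricted to tiles in bin 5): blue 2, red 1, yellow 1.
The maximum is 2, held uniquely by blue.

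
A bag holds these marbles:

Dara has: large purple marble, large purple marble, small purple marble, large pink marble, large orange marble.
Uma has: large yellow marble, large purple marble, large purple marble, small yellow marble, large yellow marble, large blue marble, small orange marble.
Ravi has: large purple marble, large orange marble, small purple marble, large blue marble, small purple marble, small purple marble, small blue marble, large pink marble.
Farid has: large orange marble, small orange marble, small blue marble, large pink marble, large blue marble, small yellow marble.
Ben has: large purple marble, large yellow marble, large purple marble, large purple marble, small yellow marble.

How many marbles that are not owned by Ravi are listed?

23

Total marbles: 31; with the excluded value: 8; remaining 31 − 8 = 23.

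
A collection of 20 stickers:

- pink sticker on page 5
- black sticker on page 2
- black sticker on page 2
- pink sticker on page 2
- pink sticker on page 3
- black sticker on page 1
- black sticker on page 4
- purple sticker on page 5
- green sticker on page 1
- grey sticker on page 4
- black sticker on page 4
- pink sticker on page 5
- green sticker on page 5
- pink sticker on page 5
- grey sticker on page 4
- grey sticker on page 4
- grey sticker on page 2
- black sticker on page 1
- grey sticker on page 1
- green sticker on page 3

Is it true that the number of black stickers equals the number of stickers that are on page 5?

There are 6 black stickers.
There are 5 stickers on page 5.
The claim requires 6 = 5, which does not hold.

False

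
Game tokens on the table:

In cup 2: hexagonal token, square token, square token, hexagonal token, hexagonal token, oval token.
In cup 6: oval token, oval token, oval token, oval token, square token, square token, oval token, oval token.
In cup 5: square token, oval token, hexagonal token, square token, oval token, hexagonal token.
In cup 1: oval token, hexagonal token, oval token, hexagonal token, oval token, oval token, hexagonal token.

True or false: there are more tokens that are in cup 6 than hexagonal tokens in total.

|tokens in cup 6| = 8.
|hexagonal tokens| = 8.
The claim requires 8 > 8, which does not hold.

False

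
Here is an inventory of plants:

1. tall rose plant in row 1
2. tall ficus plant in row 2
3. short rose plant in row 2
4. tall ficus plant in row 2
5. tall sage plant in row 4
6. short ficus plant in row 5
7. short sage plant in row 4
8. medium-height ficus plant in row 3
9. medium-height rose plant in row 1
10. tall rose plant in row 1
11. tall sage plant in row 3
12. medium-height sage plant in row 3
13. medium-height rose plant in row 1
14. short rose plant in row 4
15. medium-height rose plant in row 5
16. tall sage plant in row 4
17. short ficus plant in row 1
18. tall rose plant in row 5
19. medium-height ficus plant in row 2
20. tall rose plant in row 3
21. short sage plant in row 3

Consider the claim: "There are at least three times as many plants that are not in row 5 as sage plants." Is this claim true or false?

|plants that are not in row 5| = 18.
|sage plants| = 6.
The claim requires 18 ≥ 3 × 6 = 18, which holds.

True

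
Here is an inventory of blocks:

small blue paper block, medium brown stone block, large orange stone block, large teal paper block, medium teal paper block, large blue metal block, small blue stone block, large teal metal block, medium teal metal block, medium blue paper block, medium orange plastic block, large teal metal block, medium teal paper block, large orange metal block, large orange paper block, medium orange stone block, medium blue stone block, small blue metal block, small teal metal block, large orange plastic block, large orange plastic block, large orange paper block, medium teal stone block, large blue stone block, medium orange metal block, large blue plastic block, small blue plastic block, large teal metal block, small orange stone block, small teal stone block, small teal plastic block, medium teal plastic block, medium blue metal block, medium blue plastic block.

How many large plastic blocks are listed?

3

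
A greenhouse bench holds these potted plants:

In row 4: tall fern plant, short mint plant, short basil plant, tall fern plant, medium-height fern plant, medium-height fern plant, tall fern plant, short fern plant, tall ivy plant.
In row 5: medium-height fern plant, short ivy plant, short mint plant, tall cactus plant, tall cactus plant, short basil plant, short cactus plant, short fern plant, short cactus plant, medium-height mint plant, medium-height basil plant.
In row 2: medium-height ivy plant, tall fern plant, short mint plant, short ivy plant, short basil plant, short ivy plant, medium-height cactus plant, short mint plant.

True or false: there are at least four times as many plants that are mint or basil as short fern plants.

|plants that are mint or basil| = 9.
|short fern plants| = 2.
The claim requires 9 ≥ 4 × 2 = 8, which holds.

True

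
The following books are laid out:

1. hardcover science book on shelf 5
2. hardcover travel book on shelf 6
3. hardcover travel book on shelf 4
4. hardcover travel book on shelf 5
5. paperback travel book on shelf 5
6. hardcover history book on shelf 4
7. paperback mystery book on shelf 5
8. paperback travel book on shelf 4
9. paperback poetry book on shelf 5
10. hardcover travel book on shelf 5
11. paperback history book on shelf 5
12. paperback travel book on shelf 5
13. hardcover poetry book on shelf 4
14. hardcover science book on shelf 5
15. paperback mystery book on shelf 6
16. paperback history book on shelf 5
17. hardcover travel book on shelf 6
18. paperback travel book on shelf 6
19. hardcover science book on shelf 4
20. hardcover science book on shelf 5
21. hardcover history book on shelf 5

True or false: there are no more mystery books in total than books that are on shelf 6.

mystery books: 2.
books on shelf 6: 4.
The claim requires 2 ≤ 4, which holds.

True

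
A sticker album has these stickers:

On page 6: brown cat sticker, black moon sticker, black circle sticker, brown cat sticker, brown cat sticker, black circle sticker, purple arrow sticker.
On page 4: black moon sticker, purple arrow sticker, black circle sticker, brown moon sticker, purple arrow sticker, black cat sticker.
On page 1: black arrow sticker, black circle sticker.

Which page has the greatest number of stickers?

Counts by page: page 6→7, page 4→6, page 1→2.
The maximum is 7, held uniquely by page 6.

page 6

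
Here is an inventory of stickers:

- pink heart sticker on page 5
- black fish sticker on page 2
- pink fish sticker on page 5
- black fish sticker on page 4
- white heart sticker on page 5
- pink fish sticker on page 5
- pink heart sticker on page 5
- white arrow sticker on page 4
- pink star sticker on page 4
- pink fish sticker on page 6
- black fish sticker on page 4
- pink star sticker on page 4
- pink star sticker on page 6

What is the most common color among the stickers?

Counts by color: pink 8, black 3, white 2.
The maximum is 8, held uniquely by pink.

pink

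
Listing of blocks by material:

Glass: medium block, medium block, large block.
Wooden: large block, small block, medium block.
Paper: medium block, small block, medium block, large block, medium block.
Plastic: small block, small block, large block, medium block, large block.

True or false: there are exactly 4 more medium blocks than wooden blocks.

True

There are 7 medium blocks.
There are 3 wooden blocks.
The claim requires 7 − 3 (= 4) to equal 4, which holds.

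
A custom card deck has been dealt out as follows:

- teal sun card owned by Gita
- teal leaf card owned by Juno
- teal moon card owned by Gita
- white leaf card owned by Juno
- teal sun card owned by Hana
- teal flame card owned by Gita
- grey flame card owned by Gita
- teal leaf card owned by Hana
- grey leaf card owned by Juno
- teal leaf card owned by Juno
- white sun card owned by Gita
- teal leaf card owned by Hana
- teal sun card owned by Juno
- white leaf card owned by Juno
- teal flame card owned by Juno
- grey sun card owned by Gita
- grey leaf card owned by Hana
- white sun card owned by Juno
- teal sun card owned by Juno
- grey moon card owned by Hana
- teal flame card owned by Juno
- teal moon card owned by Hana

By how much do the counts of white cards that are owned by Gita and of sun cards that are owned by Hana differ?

0

white cards owned by Gita: 1. sun cards owned by Hana: 1.
|1 − 1| = 1 − 1 = 0.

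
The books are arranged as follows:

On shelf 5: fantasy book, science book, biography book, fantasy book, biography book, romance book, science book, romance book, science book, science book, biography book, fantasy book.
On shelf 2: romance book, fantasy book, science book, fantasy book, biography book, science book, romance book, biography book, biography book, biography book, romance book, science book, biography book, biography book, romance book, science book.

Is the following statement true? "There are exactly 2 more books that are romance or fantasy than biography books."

True

|books that are romance or fantasy| = 11.
|biography books| = 9.
The claim requires 11 − 9 (= 2) to equal 2, which holds.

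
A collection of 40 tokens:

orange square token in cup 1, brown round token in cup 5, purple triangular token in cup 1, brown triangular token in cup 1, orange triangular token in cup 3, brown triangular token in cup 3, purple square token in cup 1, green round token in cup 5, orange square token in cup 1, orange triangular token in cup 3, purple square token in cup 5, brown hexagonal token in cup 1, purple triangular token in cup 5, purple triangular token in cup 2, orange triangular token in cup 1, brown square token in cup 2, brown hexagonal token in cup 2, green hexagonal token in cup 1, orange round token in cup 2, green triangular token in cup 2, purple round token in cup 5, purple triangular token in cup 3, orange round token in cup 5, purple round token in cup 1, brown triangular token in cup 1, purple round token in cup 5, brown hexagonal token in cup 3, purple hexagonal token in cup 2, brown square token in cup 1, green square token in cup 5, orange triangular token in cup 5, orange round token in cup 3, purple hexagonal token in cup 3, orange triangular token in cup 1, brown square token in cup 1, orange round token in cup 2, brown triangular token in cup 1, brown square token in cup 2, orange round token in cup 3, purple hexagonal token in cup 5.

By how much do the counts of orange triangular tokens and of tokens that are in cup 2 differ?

3

orange triangular tokens: 5. tokens in cup 2: 8.
|5 − 8| = 8 − 5 = 3.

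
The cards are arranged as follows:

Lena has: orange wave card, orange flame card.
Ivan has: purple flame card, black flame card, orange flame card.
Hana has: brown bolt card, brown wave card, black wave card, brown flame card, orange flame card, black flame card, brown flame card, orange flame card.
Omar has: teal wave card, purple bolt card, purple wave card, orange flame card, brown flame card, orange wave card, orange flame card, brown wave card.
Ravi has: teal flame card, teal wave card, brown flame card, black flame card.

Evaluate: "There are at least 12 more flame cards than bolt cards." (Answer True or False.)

flame cards: 15.
bolt cards: 2.
The claim requires 15 − 2 = 13 ≥ 12, which holds.

True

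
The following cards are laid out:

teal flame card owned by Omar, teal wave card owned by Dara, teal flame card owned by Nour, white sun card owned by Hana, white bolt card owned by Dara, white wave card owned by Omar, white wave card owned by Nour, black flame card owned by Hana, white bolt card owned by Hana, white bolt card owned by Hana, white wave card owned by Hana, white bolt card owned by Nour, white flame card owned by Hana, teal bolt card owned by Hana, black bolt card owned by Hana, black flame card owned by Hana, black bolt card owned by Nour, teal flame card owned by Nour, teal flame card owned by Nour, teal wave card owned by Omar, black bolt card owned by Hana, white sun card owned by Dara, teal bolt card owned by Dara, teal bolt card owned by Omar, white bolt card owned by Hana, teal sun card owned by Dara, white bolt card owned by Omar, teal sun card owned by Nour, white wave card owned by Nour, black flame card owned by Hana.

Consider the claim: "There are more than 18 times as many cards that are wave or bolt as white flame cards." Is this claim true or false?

False

cards that are wave or bolt: 18.
white flame cards: 1.
The claim requires 18 > 18 × 1 = 18, which does not hold.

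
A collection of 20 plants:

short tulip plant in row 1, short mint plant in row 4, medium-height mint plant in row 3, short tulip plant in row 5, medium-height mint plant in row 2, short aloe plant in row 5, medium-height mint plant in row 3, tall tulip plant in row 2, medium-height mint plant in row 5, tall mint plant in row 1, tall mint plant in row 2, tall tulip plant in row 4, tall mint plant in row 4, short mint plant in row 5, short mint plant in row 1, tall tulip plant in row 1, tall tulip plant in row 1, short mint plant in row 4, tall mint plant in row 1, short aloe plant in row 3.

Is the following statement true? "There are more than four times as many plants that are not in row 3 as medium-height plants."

True

There are 17 plants that are not in row 3.
There are 4 medium-height plants.
The claim requires 17 > 4 × 4 = 16, which holds.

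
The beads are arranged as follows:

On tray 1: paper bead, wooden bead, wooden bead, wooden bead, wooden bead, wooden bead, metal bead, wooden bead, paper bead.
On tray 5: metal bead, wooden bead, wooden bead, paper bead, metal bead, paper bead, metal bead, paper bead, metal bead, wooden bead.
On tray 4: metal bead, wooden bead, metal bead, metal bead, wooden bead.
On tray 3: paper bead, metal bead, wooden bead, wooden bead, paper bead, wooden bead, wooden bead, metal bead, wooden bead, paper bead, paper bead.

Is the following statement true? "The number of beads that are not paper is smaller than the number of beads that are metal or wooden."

False

|beads that are not paper| = 26.
|beads that are metal or wooden| = 26.
The claim requires 26 < 26, which does not hold.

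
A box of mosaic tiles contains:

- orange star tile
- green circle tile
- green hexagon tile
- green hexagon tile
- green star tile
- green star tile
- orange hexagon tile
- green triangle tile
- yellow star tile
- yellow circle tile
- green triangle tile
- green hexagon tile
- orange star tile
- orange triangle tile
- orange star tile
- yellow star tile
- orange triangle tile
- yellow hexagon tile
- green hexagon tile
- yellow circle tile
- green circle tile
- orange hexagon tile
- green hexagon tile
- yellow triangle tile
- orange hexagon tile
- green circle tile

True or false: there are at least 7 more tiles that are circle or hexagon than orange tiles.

|tiles that are circle or hexagon| = 14.
|orange tiles| = 8.
The claim requires 14 − 8 = 6 ≥ 7, which does not hold.

False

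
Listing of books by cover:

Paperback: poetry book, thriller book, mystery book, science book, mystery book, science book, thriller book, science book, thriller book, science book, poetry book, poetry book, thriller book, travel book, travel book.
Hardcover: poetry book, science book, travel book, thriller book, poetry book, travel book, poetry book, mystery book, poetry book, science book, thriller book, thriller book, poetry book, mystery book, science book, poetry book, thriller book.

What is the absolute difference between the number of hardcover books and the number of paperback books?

hardcover books: 17. paperback books: 15.
|17 − 15| = 17 − 15 = 2.

2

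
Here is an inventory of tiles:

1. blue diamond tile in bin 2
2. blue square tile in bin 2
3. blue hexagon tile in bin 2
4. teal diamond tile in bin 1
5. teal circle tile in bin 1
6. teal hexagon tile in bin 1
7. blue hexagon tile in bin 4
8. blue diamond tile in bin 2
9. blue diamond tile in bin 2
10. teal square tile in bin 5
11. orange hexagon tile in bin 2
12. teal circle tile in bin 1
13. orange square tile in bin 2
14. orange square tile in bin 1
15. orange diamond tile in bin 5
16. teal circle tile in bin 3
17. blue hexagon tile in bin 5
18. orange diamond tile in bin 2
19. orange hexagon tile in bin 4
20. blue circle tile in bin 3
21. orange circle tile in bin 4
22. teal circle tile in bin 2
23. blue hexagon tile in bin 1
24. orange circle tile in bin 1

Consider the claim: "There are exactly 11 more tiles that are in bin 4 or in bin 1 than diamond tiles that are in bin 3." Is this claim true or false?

False

tiles in bin 4 or in bin 1: 10.
diamond tiles in bin 3: 0.
The claim requires 10 − 0 (= 10) to equal 11, which does not hold.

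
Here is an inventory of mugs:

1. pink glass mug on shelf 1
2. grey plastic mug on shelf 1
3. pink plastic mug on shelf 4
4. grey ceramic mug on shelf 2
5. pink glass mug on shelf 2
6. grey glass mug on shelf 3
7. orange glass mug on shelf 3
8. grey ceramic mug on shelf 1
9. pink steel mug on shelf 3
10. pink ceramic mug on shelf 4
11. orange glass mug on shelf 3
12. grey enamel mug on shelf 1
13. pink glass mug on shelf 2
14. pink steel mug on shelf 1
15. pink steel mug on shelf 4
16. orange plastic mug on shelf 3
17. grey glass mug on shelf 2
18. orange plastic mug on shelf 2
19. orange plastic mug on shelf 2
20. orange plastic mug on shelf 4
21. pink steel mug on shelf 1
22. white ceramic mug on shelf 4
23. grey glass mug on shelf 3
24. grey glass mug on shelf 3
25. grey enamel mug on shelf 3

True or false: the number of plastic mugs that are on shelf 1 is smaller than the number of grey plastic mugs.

False

plastic mugs on shelf 1: 1.
grey plastic mugs: 1.
The claim requires 1 < 1, which does not hold.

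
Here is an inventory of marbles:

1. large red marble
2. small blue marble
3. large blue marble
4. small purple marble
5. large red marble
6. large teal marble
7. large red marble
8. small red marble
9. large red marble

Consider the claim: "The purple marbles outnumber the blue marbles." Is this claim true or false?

|purple marbles| = 1.
|blue marbles| = 2.
The claim requires 1 > 2, which does not hold.

False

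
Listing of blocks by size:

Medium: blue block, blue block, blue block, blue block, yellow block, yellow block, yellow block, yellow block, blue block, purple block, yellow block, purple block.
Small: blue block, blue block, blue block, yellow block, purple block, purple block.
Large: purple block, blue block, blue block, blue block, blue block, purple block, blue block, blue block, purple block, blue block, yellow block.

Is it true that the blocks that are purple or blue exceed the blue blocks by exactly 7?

True

blocks that are purple or blue: 22.
blue blocks: 15.
The claim requires 22 − 15 (= 7) to equal 7, which holds.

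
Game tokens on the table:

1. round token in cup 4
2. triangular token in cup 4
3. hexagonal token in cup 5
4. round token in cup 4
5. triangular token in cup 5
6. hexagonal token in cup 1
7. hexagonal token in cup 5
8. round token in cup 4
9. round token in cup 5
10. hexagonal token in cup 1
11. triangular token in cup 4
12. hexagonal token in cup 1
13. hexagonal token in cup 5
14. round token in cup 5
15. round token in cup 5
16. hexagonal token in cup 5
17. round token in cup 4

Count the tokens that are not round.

Total tokens: 17; with the excluded value: 7; remaining 17 − 7 = 10.

10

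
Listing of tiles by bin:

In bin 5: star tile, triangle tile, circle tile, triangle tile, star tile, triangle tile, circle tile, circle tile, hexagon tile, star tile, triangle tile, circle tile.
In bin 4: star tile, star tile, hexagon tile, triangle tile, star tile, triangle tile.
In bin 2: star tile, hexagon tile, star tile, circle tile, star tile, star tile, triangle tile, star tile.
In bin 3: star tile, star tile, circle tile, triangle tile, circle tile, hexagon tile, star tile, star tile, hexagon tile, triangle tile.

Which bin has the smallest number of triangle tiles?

Counts by bin (restricted to triangle tiles): bin 5→4, bin 4→2, bin 3→2, bin 2→1.
The minimum is 1, held uniquely by bin 2.

bin 2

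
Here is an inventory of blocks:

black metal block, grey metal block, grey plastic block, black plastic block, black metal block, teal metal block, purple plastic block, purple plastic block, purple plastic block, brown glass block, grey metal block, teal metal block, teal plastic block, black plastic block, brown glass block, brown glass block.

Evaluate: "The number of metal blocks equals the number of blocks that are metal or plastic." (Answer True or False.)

False

|metal blocks| = 6.
|blocks that are metal or plastic| = 13.
The claim requires 6 = 13, which does not hold.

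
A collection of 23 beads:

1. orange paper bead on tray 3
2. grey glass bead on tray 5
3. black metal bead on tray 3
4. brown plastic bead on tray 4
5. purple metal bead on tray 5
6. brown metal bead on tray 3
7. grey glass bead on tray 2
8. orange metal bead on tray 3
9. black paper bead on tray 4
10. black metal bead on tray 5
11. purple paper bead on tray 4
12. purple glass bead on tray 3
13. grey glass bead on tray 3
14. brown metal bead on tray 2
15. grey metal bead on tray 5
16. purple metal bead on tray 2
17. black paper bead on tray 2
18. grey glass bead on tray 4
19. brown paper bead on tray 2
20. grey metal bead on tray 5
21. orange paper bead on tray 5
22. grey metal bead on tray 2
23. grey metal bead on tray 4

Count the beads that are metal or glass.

16

glass: 5; metal: 11; together 5 + 11 = 16.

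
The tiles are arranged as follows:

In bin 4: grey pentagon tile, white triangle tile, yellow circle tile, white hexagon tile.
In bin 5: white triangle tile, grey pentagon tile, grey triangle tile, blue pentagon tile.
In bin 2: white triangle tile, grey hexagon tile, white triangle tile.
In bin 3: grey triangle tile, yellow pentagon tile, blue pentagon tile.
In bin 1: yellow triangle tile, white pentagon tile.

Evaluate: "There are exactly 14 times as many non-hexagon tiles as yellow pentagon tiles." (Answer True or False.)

True

|non-hexagon tiles| = 14.
|yellow pentagon tiles| = 1.
The claim requires 14 = 14 × 1 = 14, which holds.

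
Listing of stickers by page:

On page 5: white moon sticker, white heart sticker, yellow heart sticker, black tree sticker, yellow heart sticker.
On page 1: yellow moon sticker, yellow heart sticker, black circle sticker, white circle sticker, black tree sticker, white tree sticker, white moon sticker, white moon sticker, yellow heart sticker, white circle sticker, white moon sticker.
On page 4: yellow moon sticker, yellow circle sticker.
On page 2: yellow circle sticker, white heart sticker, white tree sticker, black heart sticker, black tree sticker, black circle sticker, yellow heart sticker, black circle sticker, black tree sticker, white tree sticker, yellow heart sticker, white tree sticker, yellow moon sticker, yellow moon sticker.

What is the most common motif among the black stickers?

Counts by motif (restricted to black stickers): tree 4, circle 3, heart 1.
The maximum is 4, held uniquely by tree.

tree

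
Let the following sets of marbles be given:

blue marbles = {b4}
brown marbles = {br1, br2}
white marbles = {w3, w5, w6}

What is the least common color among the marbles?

blue

Counts by color: white 3, brown 2, blue 1.
The minimum is 1, held uniquely by blue.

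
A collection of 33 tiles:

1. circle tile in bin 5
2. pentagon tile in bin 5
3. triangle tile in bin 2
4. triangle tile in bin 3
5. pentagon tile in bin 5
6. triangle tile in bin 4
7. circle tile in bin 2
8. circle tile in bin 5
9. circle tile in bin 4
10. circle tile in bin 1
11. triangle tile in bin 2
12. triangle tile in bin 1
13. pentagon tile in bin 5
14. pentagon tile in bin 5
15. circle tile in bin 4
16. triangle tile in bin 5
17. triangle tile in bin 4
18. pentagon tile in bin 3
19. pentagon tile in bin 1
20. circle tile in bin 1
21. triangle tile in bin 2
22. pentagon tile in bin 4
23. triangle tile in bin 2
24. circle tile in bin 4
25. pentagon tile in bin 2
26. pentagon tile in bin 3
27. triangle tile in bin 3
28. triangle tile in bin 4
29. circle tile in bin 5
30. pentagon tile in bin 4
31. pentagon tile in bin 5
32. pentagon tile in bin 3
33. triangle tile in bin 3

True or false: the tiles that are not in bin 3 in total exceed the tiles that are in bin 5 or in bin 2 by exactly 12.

tiles that are not in bin 3: 27.
tiles in bin 5 or in bin 2: 15.
The claim requires 27 − 15 (= 12) to equal 12, which holds.

True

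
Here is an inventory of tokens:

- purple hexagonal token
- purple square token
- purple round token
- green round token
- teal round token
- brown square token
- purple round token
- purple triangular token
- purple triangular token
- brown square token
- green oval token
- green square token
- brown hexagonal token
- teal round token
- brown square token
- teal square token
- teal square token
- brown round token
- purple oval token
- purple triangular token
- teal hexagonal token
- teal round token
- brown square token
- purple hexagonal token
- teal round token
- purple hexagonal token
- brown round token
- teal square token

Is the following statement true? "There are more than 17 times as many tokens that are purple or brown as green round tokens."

False

There are 17 tokens that are purple or brown.
There is 1 green round token.
The claim requires 17 > 17 × 1 = 17, which does not hold.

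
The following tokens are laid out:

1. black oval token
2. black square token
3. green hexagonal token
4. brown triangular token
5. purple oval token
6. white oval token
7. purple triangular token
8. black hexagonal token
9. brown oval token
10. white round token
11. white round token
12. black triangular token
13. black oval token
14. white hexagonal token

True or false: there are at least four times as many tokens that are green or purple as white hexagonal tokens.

False

There are 3 tokens that are green or purple.
There is 1 white hexagonal token.
The claim requires 3 ≥ 4 × 1 = 4, which does not hold.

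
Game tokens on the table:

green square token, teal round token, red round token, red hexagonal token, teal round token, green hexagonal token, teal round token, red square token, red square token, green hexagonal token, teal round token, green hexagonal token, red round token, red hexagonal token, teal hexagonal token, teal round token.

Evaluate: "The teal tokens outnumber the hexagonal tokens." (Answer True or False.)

teal tokens: 6.
hexagonal tokens: 6.
The claim requires 6 > 6, which does not hold.

False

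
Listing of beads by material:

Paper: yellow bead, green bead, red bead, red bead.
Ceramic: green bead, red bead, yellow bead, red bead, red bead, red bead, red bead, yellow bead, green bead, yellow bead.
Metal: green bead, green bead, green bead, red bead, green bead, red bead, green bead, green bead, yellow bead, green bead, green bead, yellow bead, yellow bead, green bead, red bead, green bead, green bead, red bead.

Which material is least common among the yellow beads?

paper

Counts by material (restricted to yellow beads): ceramic 3, metal 3, paper 1.
The minimum is 1, held uniquely by paper.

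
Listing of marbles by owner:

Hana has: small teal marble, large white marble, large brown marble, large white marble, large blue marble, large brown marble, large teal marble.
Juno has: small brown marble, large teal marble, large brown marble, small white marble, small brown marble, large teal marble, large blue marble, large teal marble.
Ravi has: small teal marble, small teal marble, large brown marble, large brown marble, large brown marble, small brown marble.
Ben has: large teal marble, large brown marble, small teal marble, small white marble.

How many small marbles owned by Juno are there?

3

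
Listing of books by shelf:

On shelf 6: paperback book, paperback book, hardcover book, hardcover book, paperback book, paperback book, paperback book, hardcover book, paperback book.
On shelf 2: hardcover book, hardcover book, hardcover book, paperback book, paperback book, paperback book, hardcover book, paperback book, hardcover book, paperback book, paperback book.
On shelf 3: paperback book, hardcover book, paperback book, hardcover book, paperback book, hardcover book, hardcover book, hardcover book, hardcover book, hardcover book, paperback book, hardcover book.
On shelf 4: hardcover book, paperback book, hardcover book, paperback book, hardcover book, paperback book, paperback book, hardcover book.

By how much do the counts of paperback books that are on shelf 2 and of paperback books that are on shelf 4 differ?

2

paperback books on shelf 2: 6. paperback books on shelf 4: 4.
|6 − 4| = 6 − 4 = 2.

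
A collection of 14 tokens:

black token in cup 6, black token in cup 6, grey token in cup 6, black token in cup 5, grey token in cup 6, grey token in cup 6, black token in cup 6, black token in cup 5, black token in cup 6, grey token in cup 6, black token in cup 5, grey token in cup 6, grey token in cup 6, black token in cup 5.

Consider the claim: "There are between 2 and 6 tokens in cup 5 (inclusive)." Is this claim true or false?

True

tokens in cup 5: 4.
The claim requires 2 ≤ 4 ≤ 6, which holds.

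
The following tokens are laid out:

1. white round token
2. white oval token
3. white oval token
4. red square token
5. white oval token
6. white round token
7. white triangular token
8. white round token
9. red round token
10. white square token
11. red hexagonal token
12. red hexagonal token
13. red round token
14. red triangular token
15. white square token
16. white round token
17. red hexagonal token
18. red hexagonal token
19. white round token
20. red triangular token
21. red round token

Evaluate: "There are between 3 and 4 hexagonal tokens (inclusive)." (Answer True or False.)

There are 4 hexagonal tokens.
The claim requires 3 ≤ 4 ≤ 4, which holds.

True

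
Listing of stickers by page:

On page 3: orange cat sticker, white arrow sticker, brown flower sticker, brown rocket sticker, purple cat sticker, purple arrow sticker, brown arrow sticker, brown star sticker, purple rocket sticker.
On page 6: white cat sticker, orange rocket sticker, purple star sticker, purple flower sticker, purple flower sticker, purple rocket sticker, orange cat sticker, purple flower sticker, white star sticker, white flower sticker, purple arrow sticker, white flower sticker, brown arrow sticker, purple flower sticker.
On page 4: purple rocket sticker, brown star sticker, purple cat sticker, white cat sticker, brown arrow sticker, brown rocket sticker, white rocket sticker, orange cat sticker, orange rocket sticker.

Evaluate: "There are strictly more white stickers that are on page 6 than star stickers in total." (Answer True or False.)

|white stickers on page 6| = 4.
|star stickers| = 4.
The claim requires 4 > 4, which does not hold.

False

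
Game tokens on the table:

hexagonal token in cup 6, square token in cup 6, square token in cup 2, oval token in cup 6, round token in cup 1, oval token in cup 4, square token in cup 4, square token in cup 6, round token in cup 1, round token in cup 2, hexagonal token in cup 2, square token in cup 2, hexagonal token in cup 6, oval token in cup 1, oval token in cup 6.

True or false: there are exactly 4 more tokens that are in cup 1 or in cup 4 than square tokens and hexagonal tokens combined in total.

tokens in cup 1 or in cup 4: 5.
square tokens: 5; hexagonal tokens: 3; combined: 5 + 3 = 8.
The claim requires 5 − 8 (= -3) to equal 4, which does not hold.

False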